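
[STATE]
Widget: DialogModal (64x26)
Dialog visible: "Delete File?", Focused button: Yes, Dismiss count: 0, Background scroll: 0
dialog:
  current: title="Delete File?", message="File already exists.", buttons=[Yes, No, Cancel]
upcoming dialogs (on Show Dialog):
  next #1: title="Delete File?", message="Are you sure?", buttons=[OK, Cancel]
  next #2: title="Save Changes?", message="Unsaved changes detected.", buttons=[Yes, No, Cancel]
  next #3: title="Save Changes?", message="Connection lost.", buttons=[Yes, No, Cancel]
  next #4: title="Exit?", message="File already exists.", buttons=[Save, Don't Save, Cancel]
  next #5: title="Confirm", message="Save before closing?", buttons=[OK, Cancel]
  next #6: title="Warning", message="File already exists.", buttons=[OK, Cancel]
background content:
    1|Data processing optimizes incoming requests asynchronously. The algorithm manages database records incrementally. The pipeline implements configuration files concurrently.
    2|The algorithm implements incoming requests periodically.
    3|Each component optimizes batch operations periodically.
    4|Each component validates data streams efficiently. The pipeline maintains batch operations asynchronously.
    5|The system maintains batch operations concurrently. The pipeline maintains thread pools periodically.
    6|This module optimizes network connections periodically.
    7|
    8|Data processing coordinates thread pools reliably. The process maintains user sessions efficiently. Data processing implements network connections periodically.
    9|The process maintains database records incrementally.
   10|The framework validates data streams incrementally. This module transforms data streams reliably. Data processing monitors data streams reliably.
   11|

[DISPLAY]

Data processing optimizes incoming requests asynchronously. The 
The algorithm implements incoming requests periodically.        
Each component optimizes batch operations periodically.         
Each component validates data streams efficiently. The pipeline 
The system maintains batch operations concurrently. The pipeline
This module optimizes network connections periodically.         
                                                                
Data processing coordinates thread pools reliably. The process m
The process maintains database records incrementally.           
The framework validates data streams incrementally. This module 
                    ┌──────────────────────┐                    
                    │     Delete File?     │                    
                    │ File already exists. │                    
                    │ [Yes]  No   Cancel   │                    
                    └──────────────────────┘                    
                                                                
                                                                
                                                                
                                                                
                                                                
                                                                
                                                                
                                                                
                                                                
                                                                
                                                                


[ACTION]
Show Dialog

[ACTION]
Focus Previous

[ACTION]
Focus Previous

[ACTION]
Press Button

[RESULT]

Data processing optimizes incoming requests asynchronously. The 
The algorithm implements incoming requests periodically.        
Each component optimizes batch operations periodically.         
Each component validates data streams efficiently. The pipeline 
The system maintains batch operations concurrently. The pipeline
This module optimizes network connections periodically.         
                                                                
Data processing coordinates thread pools reliably. The process m
The process maintains database records incrementally.           
The framework validates data streams incrementally. This module 
                                                                
                                                                
                                                                
                                                                
                                                                
                                                                
                                                                
                                                                
                                                                
                                                                
                                                                
                                                                
                                                                
                                                                
                                                                
                                                                


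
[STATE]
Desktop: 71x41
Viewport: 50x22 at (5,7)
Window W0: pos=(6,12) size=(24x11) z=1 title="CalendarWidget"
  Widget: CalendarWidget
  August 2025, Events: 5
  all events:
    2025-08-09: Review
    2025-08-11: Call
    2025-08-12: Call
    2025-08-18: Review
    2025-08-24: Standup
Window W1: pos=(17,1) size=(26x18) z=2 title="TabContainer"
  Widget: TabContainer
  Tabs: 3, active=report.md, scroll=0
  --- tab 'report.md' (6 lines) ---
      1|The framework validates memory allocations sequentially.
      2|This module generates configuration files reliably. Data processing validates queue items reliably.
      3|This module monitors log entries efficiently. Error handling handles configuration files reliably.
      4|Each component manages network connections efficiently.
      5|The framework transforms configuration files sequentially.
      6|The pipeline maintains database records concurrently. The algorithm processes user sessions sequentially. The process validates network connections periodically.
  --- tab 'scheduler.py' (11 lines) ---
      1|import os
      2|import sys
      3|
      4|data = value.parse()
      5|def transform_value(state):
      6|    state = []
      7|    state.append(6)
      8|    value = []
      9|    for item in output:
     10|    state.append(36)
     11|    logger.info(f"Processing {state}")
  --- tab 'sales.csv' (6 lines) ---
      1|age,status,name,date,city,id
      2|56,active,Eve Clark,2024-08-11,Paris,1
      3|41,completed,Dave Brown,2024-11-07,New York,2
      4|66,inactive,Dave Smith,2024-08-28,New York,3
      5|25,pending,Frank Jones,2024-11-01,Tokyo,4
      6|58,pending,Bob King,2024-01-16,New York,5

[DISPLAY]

            ┃This module generates co┃            
            ┃This module monitors log┃            
            ┃Each component manages n┃            
            ┃The framework transforms┃            
            ┃The pipeline maintains d┃            
 ┏━━━━━━━━━━┃                        ┃            
 ┃ CalendarW┃                        ┃            
 ┠──────────┃                        ┃            
 ┃     Augus┃                        ┃            
 ┃Mo Tu We T┃                        ┃            
 ┃          ┃                        ┃            
 ┃ 4  5  6  ┗━━━━━━━━━━━━━━━━━━━━━━━━┛            
 ┃11* 12* 13 14 15 16 17┃                         
 ┃18* 19 20 21 22 23 24*┃                         
 ┃25 26 27 28 29 30 31  ┃                         
 ┗━━━━━━━━━━━━━━━━━━━━━━┛                         
                                                  
                                                  
                                                  
                                                  
                                                  
                                                  


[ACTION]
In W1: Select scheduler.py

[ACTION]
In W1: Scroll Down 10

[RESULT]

            ┃                        ┃            
            ┃                        ┃            
            ┃                        ┃            
            ┃                        ┃            
            ┃                        ┃            
 ┏━━━━━━━━━━┃                        ┃            
 ┃ CalendarW┃                        ┃            
 ┠──────────┃                        ┃            
 ┃     Augus┃                        ┃            
 ┃Mo Tu We T┃                        ┃            
 ┃          ┃                        ┃            
 ┃ 4  5  6  ┗━━━━━━━━━━━━━━━━━━━━━━━━┛            
 ┃11* 12* 13 14 15 16 17┃                         
 ┃18* 19 20 21 22 23 24*┃                         
 ┃25 26 27 28 29 30 31  ┃                         
 ┗━━━━━━━━━━━━━━━━━━━━━━┛                         
                                                  
                                                  
                                                  
                                                  
                                                  
                                                  


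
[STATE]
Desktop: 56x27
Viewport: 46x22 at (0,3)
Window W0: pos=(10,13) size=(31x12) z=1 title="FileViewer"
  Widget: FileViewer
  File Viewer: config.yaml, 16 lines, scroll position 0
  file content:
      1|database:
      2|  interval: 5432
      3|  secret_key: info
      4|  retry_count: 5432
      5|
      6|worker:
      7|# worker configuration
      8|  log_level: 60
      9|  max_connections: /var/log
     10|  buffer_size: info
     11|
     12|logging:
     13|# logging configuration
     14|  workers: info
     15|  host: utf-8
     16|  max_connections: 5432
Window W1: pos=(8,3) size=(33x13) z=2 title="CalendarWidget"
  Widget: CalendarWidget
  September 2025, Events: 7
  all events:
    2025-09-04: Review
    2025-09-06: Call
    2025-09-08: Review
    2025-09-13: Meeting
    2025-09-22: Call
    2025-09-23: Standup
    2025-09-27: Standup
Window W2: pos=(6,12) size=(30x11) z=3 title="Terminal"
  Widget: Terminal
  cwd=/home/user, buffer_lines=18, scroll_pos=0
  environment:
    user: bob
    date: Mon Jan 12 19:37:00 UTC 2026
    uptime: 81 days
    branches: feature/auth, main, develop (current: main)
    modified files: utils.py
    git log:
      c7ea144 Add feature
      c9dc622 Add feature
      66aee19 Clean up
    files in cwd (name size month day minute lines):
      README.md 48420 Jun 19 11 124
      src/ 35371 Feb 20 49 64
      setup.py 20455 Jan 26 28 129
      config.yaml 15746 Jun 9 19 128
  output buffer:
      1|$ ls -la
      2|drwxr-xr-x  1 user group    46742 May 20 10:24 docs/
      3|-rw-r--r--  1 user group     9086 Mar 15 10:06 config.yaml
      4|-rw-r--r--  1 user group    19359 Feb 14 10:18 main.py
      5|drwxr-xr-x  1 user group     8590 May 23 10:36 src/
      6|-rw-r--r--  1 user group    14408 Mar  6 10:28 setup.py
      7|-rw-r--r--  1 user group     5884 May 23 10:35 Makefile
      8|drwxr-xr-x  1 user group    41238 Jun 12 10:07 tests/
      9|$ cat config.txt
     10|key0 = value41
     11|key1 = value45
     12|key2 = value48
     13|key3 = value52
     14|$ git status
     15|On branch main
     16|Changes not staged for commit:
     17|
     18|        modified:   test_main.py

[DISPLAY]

        ┏━━━━━━━━━━━━━━━━━━━━━━━━━━━━━━━┓     
        ┃ CalendarWidget                ┃     
        ┠───────────────────────────────┨     
        ┃         September 2025        ┃     
        ┃Mo Tu We Th Fr Sa Su           ┃     
        ┃ 1  2  3  4*  5  6*  7         ┃     
        ┃ 8*  9 10 11 12 13* 14         ┃     
        ┃15 16 17 18 19 20 21           ┃     
        ┃22* 23* 24 25 26 27* 28        ┃     
      ┏━━━━━━━━━━━━━━━━━━━━━━━━━━━━┓    ┃     
      ┃ Terminal                   ┃    ┃     
      ┠────────────────────────────┨    ┃     
      ┃$ ls -la                    ┃━━━━┛     
      ┃drwxr-xr-x  1 user group    ┃   ▲┃     
      ┃-rw-r--r--  1 user group    ┃   █┃     
      ┃-rw-r--r--  1 user group    ┃   ░┃     
      ┃drwxr-xr-x  1 user group    ┃   ░┃     
      ┃-rw-r--r--  1 user group    ┃   ░┃     
      ┃-rw-r--r--  1 user group    ┃   ░┃     
      ┗━━━━━━━━━━━━━━━━━━━━━━━━━━━━┛   ░┃     
          ┃  log_level: 60             ▼┃     
          ┗━━━━━━━━━━━━━━━━━━━━━━━━━━━━━┛     


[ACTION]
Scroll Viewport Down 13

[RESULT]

        ┠───────────────────────────────┨     
        ┃         September 2025        ┃     
        ┃Mo Tu We Th Fr Sa Su           ┃     
        ┃ 1  2  3  4*  5  6*  7         ┃     
        ┃ 8*  9 10 11 12 13* 14         ┃     
        ┃15 16 17 18 19 20 21           ┃     
        ┃22* 23* 24 25 26 27* 28        ┃     
      ┏━━━━━━━━━━━━━━━━━━━━━━━━━━━━┓    ┃     
      ┃ Terminal                   ┃    ┃     
      ┠────────────────────────────┨    ┃     
      ┃$ ls -la                    ┃━━━━┛     
      ┃drwxr-xr-x  1 user group    ┃   ▲┃     
      ┃-rw-r--r--  1 user group    ┃   █┃     
      ┃-rw-r--r--  1 user group    ┃   ░┃     
      ┃drwxr-xr-x  1 user group    ┃   ░┃     
      ┃-rw-r--r--  1 user group    ┃   ░┃     
      ┃-rw-r--r--  1 user group    ┃   ░┃     
      ┗━━━━━━━━━━━━━━━━━━━━━━━━━━━━┛   ░┃     
          ┃  log_level: 60             ▼┃     
          ┗━━━━━━━━━━━━━━━━━━━━━━━━━━━━━┛     
                                              
                                              


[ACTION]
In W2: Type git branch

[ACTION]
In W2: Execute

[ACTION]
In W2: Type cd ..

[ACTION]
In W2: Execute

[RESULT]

        ┠───────────────────────────────┨     
        ┃         September 2025        ┃     
        ┃Mo Tu We Th Fr Sa Su           ┃     
        ┃ 1  2  3  4*  5  6*  7         ┃     
        ┃ 8*  9 10 11 12 13* 14         ┃     
        ┃15 16 17 18 19 20 21           ┃     
        ┃22* 23* 24 25 26 27* 28        ┃     
      ┏━━━━━━━━━━━━━━━━━━━━━━━━━━━━┓    ┃     
      ┃ Terminal                   ┃    ┃     
      ┠────────────────────────────┨    ┃     
      ┃$ git branch                ┃━━━━┛     
      ┃  feature/auth              ┃   ▲┃     
      ┃* main                      ┃   █┃     
      ┃  develop                   ┃   ░┃     
      ┃$ cd ..                     ┃   ░┃     
      ┃                            ┃   ░┃     
      ┃$ █                         ┃   ░┃     
      ┗━━━━━━━━━━━━━━━━━━━━━━━━━━━━┛   ░┃     
          ┃  log_level: 60             ▼┃     
          ┗━━━━━━━━━━━━━━━━━━━━━━━━━━━━━┛     
                                              
                                              


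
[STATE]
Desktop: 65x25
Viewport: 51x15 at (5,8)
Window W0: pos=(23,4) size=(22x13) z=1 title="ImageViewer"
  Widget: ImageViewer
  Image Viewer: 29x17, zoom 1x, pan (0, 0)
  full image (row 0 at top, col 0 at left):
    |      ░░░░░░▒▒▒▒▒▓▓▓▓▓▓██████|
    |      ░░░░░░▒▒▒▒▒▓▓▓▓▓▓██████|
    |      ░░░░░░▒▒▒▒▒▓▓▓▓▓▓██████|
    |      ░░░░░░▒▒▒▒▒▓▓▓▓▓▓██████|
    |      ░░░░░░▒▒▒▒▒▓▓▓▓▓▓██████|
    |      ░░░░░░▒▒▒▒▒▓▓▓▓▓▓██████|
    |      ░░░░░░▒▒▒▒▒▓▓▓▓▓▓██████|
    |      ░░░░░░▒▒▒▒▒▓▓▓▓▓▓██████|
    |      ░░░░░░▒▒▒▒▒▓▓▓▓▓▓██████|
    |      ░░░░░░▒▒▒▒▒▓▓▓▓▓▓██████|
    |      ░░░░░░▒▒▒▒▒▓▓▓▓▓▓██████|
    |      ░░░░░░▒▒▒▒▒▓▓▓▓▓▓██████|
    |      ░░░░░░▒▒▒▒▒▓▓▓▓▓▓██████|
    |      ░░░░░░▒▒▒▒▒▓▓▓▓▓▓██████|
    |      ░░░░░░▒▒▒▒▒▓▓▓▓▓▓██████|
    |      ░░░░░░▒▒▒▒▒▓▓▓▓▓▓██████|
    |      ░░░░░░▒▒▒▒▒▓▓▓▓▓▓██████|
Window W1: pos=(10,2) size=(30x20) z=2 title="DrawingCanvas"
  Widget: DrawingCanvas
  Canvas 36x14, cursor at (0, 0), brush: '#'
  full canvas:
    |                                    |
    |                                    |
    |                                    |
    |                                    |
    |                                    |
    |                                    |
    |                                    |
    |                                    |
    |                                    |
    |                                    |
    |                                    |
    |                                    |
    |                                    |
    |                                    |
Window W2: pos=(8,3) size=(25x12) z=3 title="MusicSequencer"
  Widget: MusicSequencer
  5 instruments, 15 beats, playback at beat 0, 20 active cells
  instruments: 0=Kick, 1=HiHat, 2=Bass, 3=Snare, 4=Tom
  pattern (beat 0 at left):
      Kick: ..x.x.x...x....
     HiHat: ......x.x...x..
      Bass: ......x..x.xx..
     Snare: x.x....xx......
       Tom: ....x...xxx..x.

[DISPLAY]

   ┃ HiHat······█·█···█··  ┃      ┃▒▓▓▓┃           
   ┃  Bass······█··█·██··  ┃      ┃▒▓▓▓┃           
   ┃ Snare█·█····██······  ┃      ┃▒▓▓▓┃           
   ┃   Tom····█···███··█·  ┃      ┃▒▓▓▓┃           
   ┃                       ┃      ┃▒▓▓▓┃           
   ┃                       ┃      ┃▒▓▓▓┃           
   ┗━━━━━━━━━━━━━━━━━━━━━━━┛      ┃▒▓▓▓┃           
     ┃                            ┃▒▓▓▓┃           
     ┃                            ┃━━━━┛           
     ┃                            ┃                
     ┃                            ┃                
     ┃                            ┃                
     ┃                            ┃                
     ┗━━━━━━━━━━━━━━━━━━━━━━━━━━━━┛                
                                                   


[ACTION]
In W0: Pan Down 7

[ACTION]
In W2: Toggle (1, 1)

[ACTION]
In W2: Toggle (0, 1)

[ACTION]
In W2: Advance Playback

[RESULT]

   ┃ HiHat·█····█·█···█··  ┃      ┃▒▓▓▓┃           
   ┃  Bass······█··█·██··  ┃      ┃▒▓▓▓┃           
   ┃ Snare█·█····██······  ┃      ┃▒▓▓▓┃           
   ┃   Tom····█···███··█·  ┃      ┃▒▓▓▓┃           
   ┃                       ┃      ┃▒▓▓▓┃           
   ┃                       ┃      ┃▒▓▓▓┃           
   ┗━━━━━━━━━━━━━━━━━━━━━━━┛      ┃▒▓▓▓┃           
     ┃                            ┃▒▓▓▓┃           
     ┃                            ┃━━━━┛           
     ┃                            ┃                
     ┃                            ┃                
     ┃                            ┃                
     ┃                            ┃                
     ┗━━━━━━━━━━━━━━━━━━━━━━━━━━━━┛                
                                                   


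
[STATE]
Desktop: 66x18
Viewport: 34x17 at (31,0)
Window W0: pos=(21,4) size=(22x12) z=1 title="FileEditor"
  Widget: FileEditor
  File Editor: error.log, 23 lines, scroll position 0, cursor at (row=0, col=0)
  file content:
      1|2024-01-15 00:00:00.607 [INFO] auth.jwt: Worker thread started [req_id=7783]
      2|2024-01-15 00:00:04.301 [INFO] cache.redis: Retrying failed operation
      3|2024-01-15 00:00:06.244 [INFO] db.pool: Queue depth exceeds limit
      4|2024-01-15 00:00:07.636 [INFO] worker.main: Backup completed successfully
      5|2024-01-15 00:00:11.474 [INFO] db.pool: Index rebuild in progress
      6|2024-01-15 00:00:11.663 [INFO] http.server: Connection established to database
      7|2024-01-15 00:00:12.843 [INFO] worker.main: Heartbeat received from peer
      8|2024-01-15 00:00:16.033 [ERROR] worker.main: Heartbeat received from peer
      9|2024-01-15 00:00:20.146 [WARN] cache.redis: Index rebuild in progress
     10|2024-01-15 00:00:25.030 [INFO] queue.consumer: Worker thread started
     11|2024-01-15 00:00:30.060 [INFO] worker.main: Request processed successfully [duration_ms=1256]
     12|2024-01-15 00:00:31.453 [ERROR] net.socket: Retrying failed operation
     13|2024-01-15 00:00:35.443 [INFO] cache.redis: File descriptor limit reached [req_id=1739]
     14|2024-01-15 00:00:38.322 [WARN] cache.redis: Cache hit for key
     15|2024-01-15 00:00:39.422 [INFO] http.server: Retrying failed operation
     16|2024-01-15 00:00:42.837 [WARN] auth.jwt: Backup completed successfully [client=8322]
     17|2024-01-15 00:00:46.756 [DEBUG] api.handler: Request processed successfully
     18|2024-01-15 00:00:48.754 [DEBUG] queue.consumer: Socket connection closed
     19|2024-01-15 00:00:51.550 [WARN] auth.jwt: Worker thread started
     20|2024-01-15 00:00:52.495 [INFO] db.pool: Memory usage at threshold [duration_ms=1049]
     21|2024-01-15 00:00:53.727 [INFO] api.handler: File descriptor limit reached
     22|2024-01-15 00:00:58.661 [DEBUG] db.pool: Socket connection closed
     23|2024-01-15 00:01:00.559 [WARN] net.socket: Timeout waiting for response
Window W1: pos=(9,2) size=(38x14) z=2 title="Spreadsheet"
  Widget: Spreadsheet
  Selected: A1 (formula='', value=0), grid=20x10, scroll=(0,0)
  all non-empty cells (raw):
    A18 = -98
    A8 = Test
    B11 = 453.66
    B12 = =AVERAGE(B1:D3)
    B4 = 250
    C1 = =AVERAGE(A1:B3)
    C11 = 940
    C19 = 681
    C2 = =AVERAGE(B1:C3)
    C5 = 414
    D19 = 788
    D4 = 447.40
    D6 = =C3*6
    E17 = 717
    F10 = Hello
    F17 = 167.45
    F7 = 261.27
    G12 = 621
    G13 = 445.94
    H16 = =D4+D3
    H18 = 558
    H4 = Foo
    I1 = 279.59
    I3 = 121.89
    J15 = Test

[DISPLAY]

                                  
                                  
━━━━━━━━━━━━━━━┓                  
               ┃                  
───────────────┨                  
               ┃                  
  C       D    ┃                  
---------------┃                  
      0       0┃                  
CIRC!         0┃                  
      0       0┃                  
      0  447.40┃                  
    414       0┃                  
      0       0┃                  
      0       0┃                  
━━━━━━━━━━━━━━━┛                  
                                  


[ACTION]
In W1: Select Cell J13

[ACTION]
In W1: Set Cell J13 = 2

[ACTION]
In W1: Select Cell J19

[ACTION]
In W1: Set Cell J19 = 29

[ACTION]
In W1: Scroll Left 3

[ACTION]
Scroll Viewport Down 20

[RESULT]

                                  
━━━━━━━━━━━━━━━┓                  
               ┃                  
───────────────┨                  
               ┃                  
  C       D    ┃                  
---------------┃                  
      0       0┃                  
CIRC!         0┃                  
      0       0┃                  
      0  447.40┃                  
    414       0┃                  
      0       0┃                  
      0       0┃                  
━━━━━━━━━━━━━━━┛                  
                                  
                                  


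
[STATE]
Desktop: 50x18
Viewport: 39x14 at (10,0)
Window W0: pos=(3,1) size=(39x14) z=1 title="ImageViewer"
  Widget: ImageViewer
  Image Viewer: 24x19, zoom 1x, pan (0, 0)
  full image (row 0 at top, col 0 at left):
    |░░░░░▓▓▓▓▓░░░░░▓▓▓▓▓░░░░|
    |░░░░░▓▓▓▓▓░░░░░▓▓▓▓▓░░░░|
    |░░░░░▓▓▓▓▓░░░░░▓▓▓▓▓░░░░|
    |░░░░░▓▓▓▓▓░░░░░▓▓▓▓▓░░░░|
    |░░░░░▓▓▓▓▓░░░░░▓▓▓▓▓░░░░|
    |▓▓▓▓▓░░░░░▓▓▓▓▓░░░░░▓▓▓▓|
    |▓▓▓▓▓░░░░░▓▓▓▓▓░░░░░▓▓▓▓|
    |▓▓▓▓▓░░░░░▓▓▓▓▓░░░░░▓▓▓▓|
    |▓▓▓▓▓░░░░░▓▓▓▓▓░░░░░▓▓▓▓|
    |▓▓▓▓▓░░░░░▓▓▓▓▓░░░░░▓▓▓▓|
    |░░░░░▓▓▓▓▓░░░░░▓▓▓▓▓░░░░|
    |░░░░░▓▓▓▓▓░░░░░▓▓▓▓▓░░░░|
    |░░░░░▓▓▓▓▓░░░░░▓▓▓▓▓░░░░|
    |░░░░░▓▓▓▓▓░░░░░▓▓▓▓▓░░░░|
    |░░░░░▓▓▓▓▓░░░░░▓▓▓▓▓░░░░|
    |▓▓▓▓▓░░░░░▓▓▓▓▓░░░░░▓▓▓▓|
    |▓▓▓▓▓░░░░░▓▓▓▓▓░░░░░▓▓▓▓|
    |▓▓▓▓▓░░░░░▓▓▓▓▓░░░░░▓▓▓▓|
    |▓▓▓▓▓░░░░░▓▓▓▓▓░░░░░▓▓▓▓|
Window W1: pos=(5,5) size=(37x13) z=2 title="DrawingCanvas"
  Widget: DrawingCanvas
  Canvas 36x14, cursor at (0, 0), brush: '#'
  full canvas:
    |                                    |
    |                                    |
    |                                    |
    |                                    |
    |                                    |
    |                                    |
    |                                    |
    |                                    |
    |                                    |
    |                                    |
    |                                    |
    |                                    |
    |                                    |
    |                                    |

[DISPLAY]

                                       
━━━━━━━━━━━━━━━━━━━━━━━━━━━━━━━┓       
Viewer                         ┃       
───────────────────────────────┨       
▓▓▓▓░░░░░▓▓▓▓▓░░░░             ┃       
━━━━━━━━━━━━━━━━━━━━━━━━━━━━━━━┓       
wingCanvas                     ┃       
───────────────────────────────┨       
                               ┃       
                               ┃       
                               ┃       
                               ┃       
                               ┃       
                               ┃       


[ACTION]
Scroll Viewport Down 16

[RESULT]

▓▓▓▓░░░░░▓▓▓▓▓░░░░             ┃       
━━━━━━━━━━━━━━━━━━━━━━━━━━━━━━━┓       
wingCanvas                     ┃       
───────────────────────────────┨       
                               ┃       
                               ┃       
                               ┃       
                               ┃       
                               ┃       
                               ┃       
                               ┃       
                               ┃       
                               ┃       
━━━━━━━━━━━━━━━━━━━━━━━━━━━━━━━┛       


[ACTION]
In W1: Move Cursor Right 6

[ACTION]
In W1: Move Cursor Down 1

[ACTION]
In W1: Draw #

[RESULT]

▓▓▓▓░░░░░▓▓▓▓▓░░░░             ┃       
━━━━━━━━━━━━━━━━━━━━━━━━━━━━━━━┓       
wingCanvas                     ┃       
───────────────────────────────┨       
                               ┃       
  #                            ┃       
                               ┃       
                               ┃       
                               ┃       
                               ┃       
                               ┃       
                               ┃       
                               ┃       
━━━━━━━━━━━━━━━━━━━━━━━━━━━━━━━┛       


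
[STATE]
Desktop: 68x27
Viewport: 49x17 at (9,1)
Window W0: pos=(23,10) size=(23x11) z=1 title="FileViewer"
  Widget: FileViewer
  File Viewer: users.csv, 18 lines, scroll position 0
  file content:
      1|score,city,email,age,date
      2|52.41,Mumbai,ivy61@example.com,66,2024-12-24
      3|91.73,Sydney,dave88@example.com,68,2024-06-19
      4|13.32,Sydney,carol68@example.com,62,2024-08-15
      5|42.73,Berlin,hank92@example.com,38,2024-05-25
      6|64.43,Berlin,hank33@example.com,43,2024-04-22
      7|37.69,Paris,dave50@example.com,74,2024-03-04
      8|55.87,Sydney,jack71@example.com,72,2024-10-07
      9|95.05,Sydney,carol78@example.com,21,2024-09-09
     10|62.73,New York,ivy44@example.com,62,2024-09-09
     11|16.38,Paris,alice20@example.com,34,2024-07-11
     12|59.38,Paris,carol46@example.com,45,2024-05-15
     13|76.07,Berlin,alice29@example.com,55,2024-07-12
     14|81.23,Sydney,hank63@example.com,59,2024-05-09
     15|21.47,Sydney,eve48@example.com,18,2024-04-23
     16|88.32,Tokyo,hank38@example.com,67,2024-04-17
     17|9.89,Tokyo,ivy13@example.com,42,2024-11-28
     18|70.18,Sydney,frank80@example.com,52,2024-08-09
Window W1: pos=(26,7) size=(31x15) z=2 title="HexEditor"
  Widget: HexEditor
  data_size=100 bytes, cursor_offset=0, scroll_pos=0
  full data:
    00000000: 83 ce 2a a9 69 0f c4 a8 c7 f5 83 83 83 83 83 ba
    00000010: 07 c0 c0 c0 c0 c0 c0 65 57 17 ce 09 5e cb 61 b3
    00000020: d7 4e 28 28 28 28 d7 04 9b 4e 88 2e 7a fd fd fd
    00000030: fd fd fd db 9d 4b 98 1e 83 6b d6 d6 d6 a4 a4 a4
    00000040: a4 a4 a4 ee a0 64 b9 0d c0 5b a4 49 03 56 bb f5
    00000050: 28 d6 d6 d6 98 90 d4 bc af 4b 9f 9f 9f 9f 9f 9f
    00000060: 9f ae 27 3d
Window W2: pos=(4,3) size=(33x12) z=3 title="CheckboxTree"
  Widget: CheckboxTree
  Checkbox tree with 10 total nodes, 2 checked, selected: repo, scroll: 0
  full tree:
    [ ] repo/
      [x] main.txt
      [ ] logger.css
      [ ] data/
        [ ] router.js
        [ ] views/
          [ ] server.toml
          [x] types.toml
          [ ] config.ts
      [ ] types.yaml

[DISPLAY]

                                                 
                                                 
━━━━━━━━━━━━━━━━━━━━━━━━━━━┓                     
ckboxTree                  ┃                     
───────────────────────────┨                     
 repo/                     ┃                     
x] main.txt                ┃━━━━━━━━━━━━━━━━━━━┓ 
 ] logger.css              ┃                   ┃ 
-] data/                   ┃───────────────────┨ 
 [ ] router.js             ┃83 ce 2a a9 69 0f c┃ 
 [-] views/                ┃07 c0 c0 c0 c0 c0 c┃ 
   [ ] server.toml         ┃d7 4e 28 28 28 28 d┃ 
   [x] types.toml          ┃fd fd fd db 9d 4b 9┃ 
━━━━━━━━━━━━━━━━━━━━━━━━━━━┛a4 a4 a4 ee a0 64 b┃ 
              ┃91┃00000050  28 d6 d6 d6 98 90 d┃ 
              ┃13┃00000060  9f ae 27 3d        ┃ 
              ┃42┃                             ┃ 


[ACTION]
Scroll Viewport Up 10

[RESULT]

                                                 
                                                 
                                                 
━━━━━━━━━━━━━━━━━━━━━━━━━━━┓                     
ckboxTree                  ┃                     
───────────────────────────┨                     
 repo/                     ┃                     
x] main.txt                ┃━━━━━━━━━━━━━━━━━━━┓ 
 ] logger.css              ┃                   ┃ 
-] data/                   ┃───────────────────┨ 
 [ ] router.js             ┃83 ce 2a a9 69 0f c┃ 
 [-] views/                ┃07 c0 c0 c0 c0 c0 c┃ 
   [ ] server.toml         ┃d7 4e 28 28 28 28 d┃ 
   [x] types.toml          ┃fd fd fd db 9d 4b 9┃ 
━━━━━━━━━━━━━━━━━━━━━━━━━━━┛a4 a4 a4 ee a0 64 b┃ 
              ┃91┃00000050  28 d6 d6 d6 98 90 d┃ 
              ┃13┃00000060  9f ae 27 3d        ┃ 


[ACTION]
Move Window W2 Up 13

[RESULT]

━━━━━━━━━━━━━━━━━━━━━━━━━━━┓                     
ckboxTree                  ┃                     
───────────────────────────┨                     
 repo/                     ┃                     
x] main.txt                ┃                     
 ] logger.css              ┃                     
-] data/                   ┃                     
 [ ] router.js             ┃━━━━━━━━━━━━━━━━━━━┓ 
 [-] views/                ┃                   ┃ 
   [ ] server.toml         ┃───────────────────┨ 
   [x] types.toml          ┃83 ce 2a a9 69 0f c┃ 
━━━━━━━━━━━━━━━━━━━━━━━━━━━┛07 c0 c0 c0 c0 c0 c┃ 
              ┠──┃00000020  d7 4e 28 28 28 28 d┃ 
              ┃sc┃00000030  fd fd fd db 9d 4b 9┃ 
              ┃52┃00000040  a4 a4 a4 ee a0 64 b┃ 
              ┃91┃00000050  28 d6 d6 d6 98 90 d┃ 
              ┃13┃00000060  9f ae 27 3d        ┃ 


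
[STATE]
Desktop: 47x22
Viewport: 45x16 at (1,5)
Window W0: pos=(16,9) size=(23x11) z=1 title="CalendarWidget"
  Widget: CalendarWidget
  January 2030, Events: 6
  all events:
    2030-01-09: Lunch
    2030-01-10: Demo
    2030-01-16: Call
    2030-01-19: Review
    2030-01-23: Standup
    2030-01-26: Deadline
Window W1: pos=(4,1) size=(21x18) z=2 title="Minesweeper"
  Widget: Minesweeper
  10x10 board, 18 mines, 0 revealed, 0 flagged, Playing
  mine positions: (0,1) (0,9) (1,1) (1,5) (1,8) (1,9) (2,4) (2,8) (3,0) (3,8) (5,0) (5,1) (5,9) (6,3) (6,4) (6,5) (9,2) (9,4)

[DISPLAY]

   ┃■■■■■■■■■■         ┃                     
   ┃■■■■■■■■■■         ┃                     
   ┃■■■■■■■■■■         ┃                     
   ┃■■■■■■■■■■         ┃                     
   ┃■■■■■■■■■■         ┃━━━━━━━━━━━━━┓       
   ┃■■■■■■■■■■         ┃rWidget      ┃       
   ┃■■■■■■■■■■         ┃─────────────┨       
   ┃■■■■■■■■■■         ┃uary 2030    ┃       
   ┃■■■■■■■■■■         ┃ Th Fr Sa Su ┃       
   ┃                   ┃  3  4  5  6 ┃       
   ┃                   ┃* 10* 11 12 1┃       
   ┃                   ┃* 17 18 19* 2┃       
   ┃                   ┃* 24 25 26* 2┃       
   ┗━━━━━━━━━━━━━━━━━━━┛ 31          ┃       
               ┗━━━━━━━━━━━━━━━━━━━━━┛       
                                             


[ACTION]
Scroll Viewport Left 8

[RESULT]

    ┃■■■■■■■■■■         ┃                    
    ┃■■■■■■■■■■         ┃                    
    ┃■■■■■■■■■■         ┃                    
    ┃■■■■■■■■■■         ┃                    
    ┃■■■■■■■■■■         ┃━━━━━━━━━━━━━┓      
    ┃■■■■■■■■■■         ┃rWidget      ┃      
    ┃■■■■■■■■■■         ┃─────────────┨      
    ┃■■■■■■■■■■         ┃uary 2030    ┃      
    ┃■■■■■■■■■■         ┃ Th Fr Sa Su ┃      
    ┃                   ┃  3  4  5  6 ┃      
    ┃                   ┃* 10* 11 12 1┃      
    ┃                   ┃* 17 18 19* 2┃      
    ┃                   ┃* 24 25 26* 2┃      
    ┗━━━━━━━━━━━━━━━━━━━┛ 31          ┃      
                ┗━━━━━━━━━━━━━━━━━━━━━┛      
                                             


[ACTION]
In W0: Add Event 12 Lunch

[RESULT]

    ┃■■■■■■■■■■         ┃                    
    ┃■■■■■■■■■■         ┃                    
    ┃■■■■■■■■■■         ┃                    
    ┃■■■■■■■■■■         ┃                    
    ┃■■■■■■■■■■         ┃━━━━━━━━━━━━━┓      
    ┃■■■■■■■■■■         ┃rWidget      ┃      
    ┃■■■■■■■■■■         ┃─────────────┨      
    ┃■■■■■■■■■■         ┃uary 2030    ┃      
    ┃■■■■■■■■■■         ┃ Th Fr Sa Su ┃      
    ┃                   ┃  3  4  5  6 ┃      
    ┃                   ┃* 10* 11 12* ┃      
    ┃                   ┃* 17 18 19* 2┃      
    ┃                   ┃* 24 25 26* 2┃      
    ┗━━━━━━━━━━━━━━━━━━━┛ 31          ┃      
                ┗━━━━━━━━━━━━━━━━━━━━━┛      
                                             
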